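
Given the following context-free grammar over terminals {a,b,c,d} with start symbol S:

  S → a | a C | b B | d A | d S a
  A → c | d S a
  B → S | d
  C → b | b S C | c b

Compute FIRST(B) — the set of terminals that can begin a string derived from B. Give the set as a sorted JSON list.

FIRST sets, iterate to fixpoint:
pass 1:
  A via A→c: +{c}
  A via A→d S a: +{d}
  B via B→d: +{d}
  C via C→b: +{b}
  C via C→c b: +{c}
  S via S→a: +{a}
  S via S→b B: +{b}
  S via S→d A: +{d}
  S: {a,b,d}  A: {c,d}  B: {d}  C: {b,c}
pass 2:
  B via B→S: +{a,b}
  S: {a,b,d}  A: {c,d}  B: {a,b,d}  C: {b,c}
pass 3: (no change)
  S: {a,b,d}  A: {c,d}  B: {a,b,d}  C: {b,c}

FIRST(B) = ["a", "b", "d"]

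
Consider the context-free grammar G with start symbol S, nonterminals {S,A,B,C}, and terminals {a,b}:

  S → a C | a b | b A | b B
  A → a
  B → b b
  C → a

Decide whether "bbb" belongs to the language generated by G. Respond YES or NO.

CNF form of G:
  S -> T0 A | T0 B | T1 C | T1 T0
  A -> a
  B -> T0 T0
  C -> a
  T0 -> b
  T1 -> a

CYK fill:
  cell(0,0) b: {T0}  orig:{}
  cell(1,1) b: {T0}  orig:{}
  cell(2,2) b: {T0}  orig:{}
  cell(0,1) bb: {B}
  cell(1,2) bb: {B}
  cell(0,2) bbb: {S}

S ∈ T[0,2] ⇒ YES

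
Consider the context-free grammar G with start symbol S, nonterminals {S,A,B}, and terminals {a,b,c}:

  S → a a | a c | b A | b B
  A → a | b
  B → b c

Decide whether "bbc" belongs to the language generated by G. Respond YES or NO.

Convert to CNF:
  S -> T0 A | T0 B | T2 T1 | T2 T2
  A -> a | b
  B -> T0 T1
  T0 -> b
  T1 -> c
  T2 -> a

CYK table (by increasing span):
  [0..0]={A,T0}  "b"  orig:{A}
  [1..1]={A,T0}  "b"  orig:{A}
  [2..2]={T1}  "c"  orig:{}
  [0..1]={S}  "bb"
  [1..2]={B}  "bc"
  [0..2]={S}  "bbc"

S ∈ T[0,2] ⇒ YES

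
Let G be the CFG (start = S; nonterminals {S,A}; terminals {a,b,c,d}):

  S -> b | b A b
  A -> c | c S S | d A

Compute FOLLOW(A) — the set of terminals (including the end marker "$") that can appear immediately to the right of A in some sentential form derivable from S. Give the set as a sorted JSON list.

FIRST sets, iterate to fixpoint:
iter 1:
  A via A→c: +{c}
  A via A→d A: +{d}
  S via S→b: +{b}
  FIRST(S)={b}  FIRST(A)={c,d}
iter 2: (no change)
  FIRST(S)={b}  FIRST(A)={c,d}

FOLLOW sets:
seed FOLLOW(S) with $
[1]
  A→c S S: FOLLOW(S) ⊇ FIRST(S) = {b}; new: +{b}
  S→b A b: FOLLOW(A) ⊇ FIRST(b) = {b}; new: +{b}
  FOLLOW[S]={$,b}  FOLLOW[A]={b}
[2] done
  FOLLOW[S]={$,b}  FOLLOW[A]={b}

FOLLOW(A) = ["b"]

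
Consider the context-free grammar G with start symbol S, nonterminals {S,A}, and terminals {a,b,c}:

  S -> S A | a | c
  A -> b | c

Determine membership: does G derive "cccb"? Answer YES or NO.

Convert to CNF:
  S -> S A | a | c
  A -> b | c

CYK fill:
  cell(0,0) c: {A,S}
  cell(1,1) c: {A,S}
  cell(2,2) c: {A,S}
  cell(3,3) b: {A}
  cell(0,1) cc: {S}
  cell(1,2) cc: {S}
  cell(2,3) cb: {S}
  cell(0,2) ccc: {S}
  cell(1,3) ccb: {S}
  cell(0,3) cccb: {S}

S ∈ T[0,3] ⇒ YES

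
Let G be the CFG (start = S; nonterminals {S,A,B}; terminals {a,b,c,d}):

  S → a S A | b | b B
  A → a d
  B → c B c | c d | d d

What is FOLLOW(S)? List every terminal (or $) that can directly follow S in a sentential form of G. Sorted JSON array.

FIRST iteration:
pass 1:
  A via A→a d: +{a}
  B via B→c B c: +{c}
  B via B→d d: +{d}
  S via S→a S A: +{a}
  S via S→b: +{b}
  FIRST(S)={a,b}  FIRST(A)={a}  FIRST(B)={c,d}
pass 2: (stable)
  FIRST(S)={a,b}  FIRST(A)={a}  FIRST(B)={c,d}

FOLLOW iteration:
initialize: $ ∈ FOLLOW(S)
pass 1:
  B→c B c: FOLLOW(B) ⊇ FIRST(c) = {c}; new: +{c}
  S→a S A: FOLLOW(S) ⊇ FIRST(A) = {a}; new: +{a}
  S→a S A: FOLLOW(A) ⊇ FOLLOW(S) ⊇ {$,a}; new: +{$,a}
  S→b B: FOLLOW(B) ⊇ FOLLOW(S) ⊇ {$,a}; new: +{$,a}
  FOLLOW[S]={$,a}  FOLLOW[A]={$,a}  FOLLOW[B]={$,a,c}
pass 2: done
  FOLLOW[S]={$,a}  FOLLOW[A]={$,a}  FOLLOW[B]={$,a,c}

FOLLOW(S) = ["$", "a"]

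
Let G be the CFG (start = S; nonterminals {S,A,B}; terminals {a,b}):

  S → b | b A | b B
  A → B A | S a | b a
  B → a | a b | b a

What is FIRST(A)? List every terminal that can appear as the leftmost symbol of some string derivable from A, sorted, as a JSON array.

Compute FIRST by fixpoint:
round 1:
  A via A→b a: +{b}
  B via B→a: +{a}
  B via B→b a: +{b}
  S via S→b: +{b}
  FIRST(S)={b}  FIRST(A)={b}  FIRST(B)={a,b}
round 2:
  A via A→B A: +{a}
  FIRST(S)={b}  FIRST(A)={a,b}  FIRST(B)={a,b}
round 3: — fixpoint
  FIRST(S)={b}  FIRST(A)={a,b}  FIRST(B)={a,b}

FIRST(A) = ["a", "b"]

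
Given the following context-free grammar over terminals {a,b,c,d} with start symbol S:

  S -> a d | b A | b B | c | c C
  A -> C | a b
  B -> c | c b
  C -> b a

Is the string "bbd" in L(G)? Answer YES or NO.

Convert to CNF:
  S -> T0 T3 | T1 A | T1 B | T2 C | c
  A -> T0 T1 | T1 T0
  B -> T2 T1 | c
  C -> T1 T0
  T0 -> a
  T1 -> b
  T2 -> c
  T3 -> d

CYK fill:
  cell(0,0) b: {T1}  orig:{}
  cell(1,1) b: {T1}  orig:{}
  cell(2,2) d: {T3}  orig:{}
  cell(0,1) bb: ∅
  cell(1,2) bd: ∅
  cell(0,2) bbd: ∅

S ∉ T[0,2] ⇒ NO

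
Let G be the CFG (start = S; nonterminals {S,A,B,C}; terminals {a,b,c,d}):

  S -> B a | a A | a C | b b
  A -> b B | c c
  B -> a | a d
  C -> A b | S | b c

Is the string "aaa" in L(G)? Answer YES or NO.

CNF form of G:
  S -> B T2 | T0 T0 | T2 A | T2 C
  A -> T0 B | T1 T1
  B -> T2 T3 | a
  C -> A T0 | B T2 | T0 T0 | T0 T1 | T2 A | T2 C
  T0 -> b
  T1 -> c
  T2 -> a
  T3 -> d

Fill CYK table bottom-up:
  cell(0,0) a: {B,T2}  orig:{B}
  cell(1,1) a: {B,T2}  orig:{B}
  cell(2,2) a: {B,T2}  orig:{B}
  cell(0,1) aa: {C,S}
  cell(1,2) aa: {C,S}
  cell(0,2) aaa: {C,S}

S ∈ T[0,2] ⇒ YES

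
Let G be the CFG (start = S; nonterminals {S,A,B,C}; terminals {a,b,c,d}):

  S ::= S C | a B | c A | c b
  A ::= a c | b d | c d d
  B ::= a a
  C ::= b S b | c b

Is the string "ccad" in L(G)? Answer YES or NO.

Convert to CNF:
  S -> S C | T0 B | T1 A | T1 T2
  A -> T0 T1 | T1 X4 | T2 T3
  B -> T0 T0
  C -> T1 T2 | T2 X5
  T0 -> a
  T1 -> c
  T2 -> b
  T3 -> d
  X4 -> T3 T3
  X5 -> S T2

Fill CYK table bottom-up:
  T[0,0] 'c' = {T1}  orig:{}
  T[1,1] 'c' = {T1}  orig:{}
  T[2,2] 'a' = {T0}  orig:{}
  T[3,3] 'd' = {T3}  orig:{}
  T[0,1] 'cc' = ∅
  T[1,2] 'ca' = ∅
  T[2,3] 'ad' = ∅
  T[0,2] 'cca' = ∅
  T[1,3] 'cad' = ∅
  T[0,3] 'ccad' = ∅

S ∉ T[0,3] ⇒ NO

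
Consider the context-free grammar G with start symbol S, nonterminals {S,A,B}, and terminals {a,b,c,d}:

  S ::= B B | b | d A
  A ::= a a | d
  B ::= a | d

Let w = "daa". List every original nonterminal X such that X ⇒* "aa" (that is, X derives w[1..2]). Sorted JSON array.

CNF form of G:
  S -> B B | T1 A | b
  A -> T0 T0 | d
  B -> a | d
  T0 -> a
  T1 -> d

CYK table (by increasing span), restricted to cells inside w[1..2]:
  cell(1,1) a: {B,T0}  orig:{B}
  cell(2,2) a: {B,T0}  orig:{B}
  cell(1,2) aa: {A,S}

Original NTs in T[1,2] deriving "aa": ["A", "S"]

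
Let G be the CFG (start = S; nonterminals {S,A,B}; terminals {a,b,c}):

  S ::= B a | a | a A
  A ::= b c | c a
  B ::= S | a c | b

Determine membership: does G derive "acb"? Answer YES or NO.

CNF form of G:
  S -> B T2 | T2 A | a
  A -> T0 T1 | T1 T2
  B -> B T2 | T2 A | T2 T1 | a | b
  T0 -> b
  T1 -> c
  T2 -> a

CYK fill:
  cell(0,0) a: {B,S,T2}  orig:{B,S}
  cell(1,1) c: {T1}  orig:{}
  cell(2,2) b: {B,T0}  orig:{B}
  cell(0,1) ac: {B}
  cell(1,2) cb: ∅
  cell(0,2) acb: ∅

S ∉ T[0,2] ⇒ NO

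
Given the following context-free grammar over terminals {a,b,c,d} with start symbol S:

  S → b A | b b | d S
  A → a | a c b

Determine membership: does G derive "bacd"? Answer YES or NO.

Convert to CNF:
  S -> T2 A | T2 T2 | T3 S
  A -> T0 X4 | a
  T0 -> a
  T1 -> c
  T2 -> b
  T3 -> d
  X4 -> T1 T2

CYK table (by increasing span):
  T[0,0] 'b' = {T2}  orig:{}
  T[1,1] 'a' = {A,T0}  orig:{A}
  T[2,2] 'c' = {T1}  orig:{}
  T[3,3] 'd' = {T3}  orig:{}
  T[0,1] 'ba' = {S}
  T[1,2] 'ac' = ∅
  T[2,3] 'cd' = ∅
  T[0,2] 'bac' = ∅
  T[1,3] 'acd' = ∅
  T[0,3] 'bacd' = ∅

S ∉ T[0,3] ⇒ NO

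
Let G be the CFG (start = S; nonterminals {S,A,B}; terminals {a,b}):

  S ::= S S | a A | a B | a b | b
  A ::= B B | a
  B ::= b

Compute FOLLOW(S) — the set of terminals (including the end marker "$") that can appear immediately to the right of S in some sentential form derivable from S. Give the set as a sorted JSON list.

FIRST sets, iterate to fixpoint:
pass 1:
  A via A→a: +{a}
  B via B→b: +{b}
  S via S→a A: +{a}
  S via S→b: +{b}
  FIRST[S]={a,b}  FIRST[A]={a}  FIRST[B]={b}
pass 2:
  A via A→B B: +{b}
  FIRST[S]={a,b}  FIRST[A]={a,b}  FIRST[B]={b}
pass 3: (stable)
  FIRST[S]={a,b}  FIRST[A]={a,b}  FIRST[B]={b}

FOLLOW sets:
FOLLOW(S) := {$}
iter 1:
  A→B B: FOLLOW(B) ⊇ FIRST(B) = {b}; new: +{b}
  S→S S: FOLLOW(S) ⊇ FIRST(S) = {a,b}; new: +{a,b}
  S→a A: FOLLOW(A) ⊇ FOLLOW(S) ⊇ {$,a,b}; new: +{$,a,b}
  S→a B: FOLLOW(B) ⊇ FOLLOW(S) ⊇ {$,a,b}; new: +{$,a}
  FOLLOW(S)={$,a,b}  FOLLOW(A)={$,a,b}  FOLLOW(B)={$,a,b}
iter 2: done
  FOLLOW(S)={$,a,b}  FOLLOW(A)={$,a,b}  FOLLOW(B)={$,a,b}

FOLLOW(S) = ["$", "a", "b"]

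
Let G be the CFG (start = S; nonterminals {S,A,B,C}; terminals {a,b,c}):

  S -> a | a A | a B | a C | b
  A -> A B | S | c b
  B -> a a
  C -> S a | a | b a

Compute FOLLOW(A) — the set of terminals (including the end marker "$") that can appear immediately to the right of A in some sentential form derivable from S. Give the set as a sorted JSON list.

FIRST sets, iterate to fixpoint:
pass 1:
  A via A→c b: +{c}
  B via B→a a: +{a}
  C via C→a: +{a}
  C via C→b a: +{b}
  S via S→a: +{a}
  S via S→b: +{b}
  S: {a,b}  A: {c}  B: {a}  C: {a,b}
pass 2:
  A via A→S: +{a,b}
  S: {a,b}  A: {a,b,c}  B: {a}  C: {a,b}
pass 3: — fixpoint
  S: {a,b}  A: {a,b,c}  B: {a}  C: {a,b}

FOLLOW sets:
initialize: $ ∈ FOLLOW(S)
round 1:
  A→A B: FOLLOW(A) ⊇ FIRST(B) = {a}; new: +{a}
  A→A B: FOLLOW(B) ⊇ FOLLOW(A) ⊇ {a}; new: +{a}
  A→S: FOLLOW(S) ⊇ FOLLOW(A) ⊇ {a}; new: +{a}
  S→a A: FOLLOW(A) ⊇ FOLLOW(S) ⊇ {$,a}; new: +{$}
  S→a B: FOLLOW(B) ⊇ FOLLOW(S) ⊇ {$,a}; new: +{$}
  S→a C: FOLLOW(C) ⊇ FOLLOW(S) ⊇ {$,a}; new: +{$,a}
  FOLLOW(S)={$,a}  FOLLOW(A)={$,a}  FOLLOW(B)={$,a}  FOLLOW(C)={$,a}
round 2: (stable)
  FOLLOW(S)={$,a}  FOLLOW(A)={$,a}  FOLLOW(B)={$,a}  FOLLOW(C)={$,a}

FOLLOW(A) = ["$", "a"]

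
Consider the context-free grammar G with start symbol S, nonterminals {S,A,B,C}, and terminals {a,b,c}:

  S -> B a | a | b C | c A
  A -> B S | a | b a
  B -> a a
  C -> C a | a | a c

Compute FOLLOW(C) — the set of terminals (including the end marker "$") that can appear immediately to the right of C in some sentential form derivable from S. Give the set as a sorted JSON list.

FIRST iteration:
pass 1:
  A via A→a: +{a}
  A via A→b a: +{b}
  B via B→a a: +{a}
  C via C→a: +{a}
  S via S→B a: +{a}
  S via S→b C: +{b}
  S via S→c A: +{c}
  S: {a,b,c}  A: {a,b}  B: {a}  C: {a}
pass 2: (stable)
  S: {a,b,c}  A: {a,b}  B: {a}  C: {a}

Compute FOLLOW by fixpoint:
FOLLOW(S) := {$}
pass 1:
  A→B S: FOLLOW(B) ⊇ FIRST(S) = {a,b,c}; new: +{a,b,c}
  C→C a: FOLLOW(C) ⊇ FIRST(a) = {a}; new: +{a}
  S→b C: FOLLOW(C) ⊇ FOLLOW(S) ⊇ {$}; new: +{$}
  S→c A: FOLLOW(A) ⊇ FOLLOW(S) ⊇ {$}; new: +{$}
  FOLLOW[S]={$}  FOLLOW[A]={$}  FOLLOW[B]={a,b,c}  FOLLOW[C]={$,a}
pass 2: — fixpoint
  FOLLOW[S]={$}  FOLLOW[A]={$}  FOLLOW[B]={a,b,c}  FOLLOW[C]={$,a}

FOLLOW(C) = ["$", "a"]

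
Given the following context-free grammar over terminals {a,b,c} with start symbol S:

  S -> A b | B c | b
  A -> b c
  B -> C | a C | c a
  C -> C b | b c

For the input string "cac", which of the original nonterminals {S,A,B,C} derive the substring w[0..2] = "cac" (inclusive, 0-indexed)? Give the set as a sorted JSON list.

CNF form of G:
  S -> A T0 | B T1 | b
  A -> T0 T1
  B -> C T0 | T0 T1 | T1 T2 | T2 C
  C -> C T0 | T0 T1
  T0 -> b
  T1 -> c
  T2 -> a

CYK fill (cells [i..j] with 0 ≤ i ≤ j ≤ 2 only):
  cell(0,0) c: {T1}  orig:{}
  cell(1,1) a: {T2}  orig:{}
  cell(2,2) c: {T1}  orig:{}
  cell(0,1) ca: {B}
  cell(1,2) ac: ∅
  cell(0,2) cac: {S}

Original NTs in T[0,2] deriving "cac": ["S"]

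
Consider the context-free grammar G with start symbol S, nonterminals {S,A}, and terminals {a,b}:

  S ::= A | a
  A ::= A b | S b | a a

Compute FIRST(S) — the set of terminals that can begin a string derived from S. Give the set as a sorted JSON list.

FIRST iteration:
iter 1:
  A via A→a a: +{a}
  S via S→A: +{a}
  S: {a}  A: {a}
iter 2: — fixpoint
  S: {a}  A: {a}

FIRST(S) = ["a"]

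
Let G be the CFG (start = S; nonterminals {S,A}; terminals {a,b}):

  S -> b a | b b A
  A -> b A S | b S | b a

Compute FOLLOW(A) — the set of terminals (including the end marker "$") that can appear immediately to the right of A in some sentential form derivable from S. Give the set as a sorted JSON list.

FIRST iteration:
iter 1:
  A via A→b A S: +{b}
  S via S→b a: +{b}
  FIRST[S]={b}  FIRST[A]={b}
iter 2: (stable)
  FIRST[S]={b}  FIRST[A]={b}

Compute FOLLOW by fixpoint:
FOLLOW(S) := {$}
[1]
  A→b A S: FOLLOW(A) ⊇ FIRST(S) = {b}; new: +{b}
  A→b A S: FOLLOW(S) ⊇ FOLLOW(A) ⊇ {b}; new: +{b}
  S→b b A: FOLLOW(A) ⊇ FOLLOW(S) ⊇ {$,b}; new: +{$}
  FOLLOW(S)={$,b}  FOLLOW(A)={$,b}
[2] done
  FOLLOW(S)={$,b}  FOLLOW(A)={$,b}

FOLLOW(A) = ["$", "b"]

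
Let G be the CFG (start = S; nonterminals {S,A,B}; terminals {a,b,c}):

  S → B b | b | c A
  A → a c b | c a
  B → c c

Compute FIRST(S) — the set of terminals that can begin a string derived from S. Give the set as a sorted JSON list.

FIRST iteration:
round 1:
  A via A→a c b: +{a}
  A via A→c a: +{c}
  B via B→c c: +{c}
  S via S→B b: +{c}
  S via S→b: +{b}
  FIRST[S]={b,c}  FIRST[A]={a,c}  FIRST[B]={c}
round 2: (stable)
  FIRST[S]={b,c}  FIRST[A]={a,c}  FIRST[B]={c}

FIRST(S) = ["b", "c"]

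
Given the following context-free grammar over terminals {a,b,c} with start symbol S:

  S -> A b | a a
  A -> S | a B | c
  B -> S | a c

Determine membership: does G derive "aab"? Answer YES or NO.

CNF form of G:
  S -> A T0 | T1 T1
  A -> A T0 | T1 B | T1 T1 | c
  B -> A T0 | T1 T1 | T1 T2
  T0 -> b
  T1 -> a
  T2 -> c

Fill CYK table bottom-up:
  [0..0]={T1}  "a"  orig:{}
  [1..1]={T1}  "a"  orig:{}
  [2..2]={T0}  "b"  orig:{}
  [0..1]={A,B,S}  "aa"
  [1..2]=∅  "ab"
  [0..2]={A,B,S}  "aab"

S ∈ T[0,2] ⇒ YES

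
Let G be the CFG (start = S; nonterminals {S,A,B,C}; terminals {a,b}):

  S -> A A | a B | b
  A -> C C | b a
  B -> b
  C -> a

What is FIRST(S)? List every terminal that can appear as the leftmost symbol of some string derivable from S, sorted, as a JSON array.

FIRST sets, iterate to fixpoint:
round 1:
  A via A→b a: +{b}
  B via B→b: +{b}
  C via C→a: +{a}
  S via S→A A: +{b}
  S via S→a B: +{a}
  FIRST(S)={a,b}  FIRST(A)={b}  FIRST(B)={b}  FIRST(C)={a}
round 2:
  A via A→C C: +{a}
  FIRST(S)={a,b}  FIRST(A)={a,b}  FIRST(B)={b}  FIRST(C)={a}
round 3: done
  FIRST(S)={a,b}  FIRST(A)={a,b}  FIRST(B)={b}  FIRST(C)={a}

FIRST(S) = ["a", "b"]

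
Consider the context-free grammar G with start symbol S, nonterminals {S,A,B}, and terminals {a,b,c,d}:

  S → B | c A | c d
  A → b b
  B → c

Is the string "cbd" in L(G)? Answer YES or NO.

Convert to CNF:
  S -> T1 A | T1 T2 | c
  A -> T0 T0
  B -> c
  T0 -> b
  T1 -> c
  T2 -> d

Fill CYK table bottom-up:
  cell(0,0) c: {B,S,T1}  orig:{B,S}
  cell(1,1) b: {T0}  orig:{}
  cell(2,2) d: {T2}  orig:{}
  cell(0,1) cb: ∅
  cell(1,2) bd: ∅
  cell(0,2) cbd: ∅

S ∉ T[0,2] ⇒ NO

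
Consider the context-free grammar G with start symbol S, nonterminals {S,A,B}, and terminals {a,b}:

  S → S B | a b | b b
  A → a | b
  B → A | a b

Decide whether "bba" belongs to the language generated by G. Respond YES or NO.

CNF form of G:
  S -> S B | T0 T1 | T1 T1
  A -> a | b
  B -> T0 T1 | a | b
  T0 -> a
  T1 -> b

CYK table (by increasing span):
  cell(0,0) b: {A,B,T1}  orig:{A,B}
  cell(1,1) b: {A,B,T1}  orig:{A,B}
  cell(2,2) a: {A,B,T0}  orig:{A,B}
  cell(0,1) bb: {S}
  cell(1,2) ba: ∅
  cell(0,2) bba: {S}

S ∈ T[0,2] ⇒ YES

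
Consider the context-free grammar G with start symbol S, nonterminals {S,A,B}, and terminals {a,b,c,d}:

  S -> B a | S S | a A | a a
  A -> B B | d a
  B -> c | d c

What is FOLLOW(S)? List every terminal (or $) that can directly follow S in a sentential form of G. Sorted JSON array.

Compute FIRST by fixpoint:
pass 1:
  A via A→d a: +{d}
  B via B→c: +{c}
  B via B→d c: +{d}
  S via S→B a: +{c,d}
  S via S→a A: +{a}
  S: {a,c,d}  A: {d}  B: {c,d}
pass 2:
  A via A→B B: +{c}
  S: {a,c,d}  A: {c,d}  B: {c,d}
pass 3: done
  S: {a,c,d}  A: {c,d}  B: {c,d}

FOLLOW sets:
FOLLOW(S) := {$}
[1]
  A→B B: FOLLOW(B) ⊇ FIRST(B) = {c,d}; new: +{c,d}
  S→B a: FOLLOW(B) ⊇ FIRST(a) = {a}; new: +{a}
  S→S S: FOLLOW(S) ⊇ FIRST(S) = {a,c,d}; new: +{a,c,d}
  S→a A: FOLLOW(A) ⊇ FOLLOW(S) ⊇ {$,a,c,d}; new: +{$,a,c,d}
  FOLLOW[S]={$,a,c,d}  FOLLOW[A]={$,a,c,d}  FOLLOW[B]={a,c,d}
[2]
  A→B B: FOLLOW(B) ⊇ FOLLOW(A) ⊇ {$,a,c,d}; new: +{$}
  FOLLOW[S]={$,a,c,d}  FOLLOW[A]={$,a,c,d}  FOLLOW[B]={$,a,c,d}
[3] — fixpoint
  FOLLOW[S]={$,a,c,d}  FOLLOW[A]={$,a,c,d}  FOLLOW[B]={$,a,c,d}

FOLLOW(S) = ["$", "a", "c", "d"]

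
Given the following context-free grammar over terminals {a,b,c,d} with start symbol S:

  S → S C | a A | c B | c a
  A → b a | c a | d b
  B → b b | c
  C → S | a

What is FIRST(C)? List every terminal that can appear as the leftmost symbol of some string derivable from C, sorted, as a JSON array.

FIRST iteration:
round 1:
  A via A→b a: +{b}
  A via A→c a: +{c}
  A via A→d b: +{d}
  B via B→b b: +{b}
  B via B→c: +{c}
  C via C→a: +{a}
  S via S→a A: +{a}
  S via S→c B: +{c}
  FIRST(S)={a,c}  FIRST(A)={b,c,d}  FIRST(B)={b,c}  FIRST(C)={a}
round 2:
  C via C→S: +{c}
  FIRST(S)={a,c}  FIRST(A)={b,c,d}  FIRST(B)={b,c}  FIRST(C)={a,c}
round 3: done
  FIRST(S)={a,c}  FIRST(A)={b,c,d}  FIRST(B)={b,c}  FIRST(C)={a,c}

FIRST(C) = ["a", "c"]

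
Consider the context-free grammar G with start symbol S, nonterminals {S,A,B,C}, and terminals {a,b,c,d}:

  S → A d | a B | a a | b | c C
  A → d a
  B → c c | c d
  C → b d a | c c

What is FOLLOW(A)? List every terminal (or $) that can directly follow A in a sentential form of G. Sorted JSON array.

Compute FIRST by fixpoint:
round 1:
  A via A→d a: +{d}
  B via B→c c: +{c}
  C via C→b d a: +{b}
  C via C→c c: +{c}
  S via S→A d: +{d}
  S via S→a B: +{a}
  S via S→b: +{b}
  S via S→c C: +{c}
  S: {a,b,c,d}  A: {d}  B: {c}  C: {b,c}
round 2: done
  S: {a,b,c,d}  A: {d}  B: {c}  C: {b,c}

Compute FOLLOW by fixpoint:
seed FOLLOW(S) with $
iter 1:
  S→A d: FOLLOW(A) ⊇ FIRST(d) = {d}; new: +{d}
  S→a B: FOLLOW(B) ⊇ FOLLOW(S) ⊇ {$}; new: +{$}
  S→c C: FOLLOW(C) ⊇ FOLLOW(S) ⊇ {$}; new: +{$}
  FOLLOW[S]={$}  FOLLOW[A]={d}  FOLLOW[B]={$}  FOLLOW[C]={$}
iter 2: (no change)
  FOLLOW[S]={$}  FOLLOW[A]={d}  FOLLOW[B]={$}  FOLLOW[C]={$}

FOLLOW(A) = ["d"]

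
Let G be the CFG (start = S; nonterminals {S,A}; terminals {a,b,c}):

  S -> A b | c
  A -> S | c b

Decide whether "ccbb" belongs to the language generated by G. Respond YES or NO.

Convert to CNF:
  S -> A T0 | c
  A -> A T0 | T1 T0 | c
  T0 -> b
  T1 -> c

CYK fill:
  T[0,0] 'c' = {A,S,T1}  orig:{A,S}
  T[1,1] 'c' = {A,S,T1}  orig:{A,S}
  T[2,2] 'b' = {T0}  orig:{}
  T[3,3] 'b' = {T0}  orig:{}
  T[0,1] 'cc' = ∅
  T[1,2] 'cb' = {A,S}
  T[2,3] 'bb' = ∅
  T[0,2] 'ccb' = ∅
  T[1,3] 'cbb' = {A,S}
  T[0,3] 'ccbb' = ∅

S ∉ T[0,3] ⇒ NO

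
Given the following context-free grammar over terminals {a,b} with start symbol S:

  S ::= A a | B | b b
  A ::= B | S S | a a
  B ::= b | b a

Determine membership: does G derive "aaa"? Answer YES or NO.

CNF form of G:
  S -> A T0 | T1 T0 | T1 T1 | b
  A -> S S | T0 T0 | T1 T0 | b
  B -> T1 T0 | b
  T0 -> a
  T1 -> b

CYK fill:
  T[0,0] 'a' = {T0}  orig:{}
  T[1,1] 'a' = {T0}  orig:{}
  T[2,2] 'a' = {T0}  orig:{}
  T[0,1] 'aa' = {A}
  T[1,2] 'aa' = {A}
  T[0,2] 'aaa' = {S}

S ∈ T[0,2] ⇒ YES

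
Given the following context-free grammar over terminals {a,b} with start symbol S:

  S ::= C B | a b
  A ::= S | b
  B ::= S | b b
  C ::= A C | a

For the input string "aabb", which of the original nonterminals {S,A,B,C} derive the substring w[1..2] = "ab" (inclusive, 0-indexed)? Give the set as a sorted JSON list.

CNF form of G:
  S -> C B | T0 T1
  A -> C B | T0 T1 | b
  B -> C B | T0 T1 | T1 T1
  C -> A C | a
  T0 -> a
  T1 -> b

CYK table (by increasing span), restricted to cells inside w[1..2]:
  [1..1]={C,T0}  "a"  orig:{C}
  [2..2]={A,T1}  "b"  orig:{A}
  [1..2]={A,B,S}  "ab"

Original NTs in T[1,2] deriving "ab": ["A", "B", "S"]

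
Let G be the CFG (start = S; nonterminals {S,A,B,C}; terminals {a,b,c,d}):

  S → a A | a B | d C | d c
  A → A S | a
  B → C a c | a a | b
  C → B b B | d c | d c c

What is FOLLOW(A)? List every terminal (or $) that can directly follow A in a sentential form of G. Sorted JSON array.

FIRST sets, iterate to fixpoint:
iter 1:
  A via A→a: +{a}
  B via B→a a: +{a}
  B via B→b: +{b}
  C via C→B b B: +{a,b}
  C via C→d c: +{d}
  S via S→a A: +{a}
  S via S→d C: +{d}
  S: {a,d}  A: {a}  B: {a,b}  C: {a,b,d}
iter 2:
  B via B→C a c: +{d}
  S: {a,d}  A: {a}  B: {a,b,d}  C: {a,b,d}
iter 3: (stable)
  S: {a,d}  A: {a}  B: {a,b,d}  C: {a,b,d}

Compute FOLLOW by fixpoint:
seed FOLLOW(S) with $
round 1:
  A→A S: FOLLOW(A) ⊇ FIRST(S) = {a,d}; new: +{a,d}
  A→A S: FOLLOW(S) ⊇ FOLLOW(A) ⊇ {a,d}; new: +{a,d}
  B→C a c: FOLLOW(C) ⊇ FIRST(a) = {a}; new: +{a}
  C→B b B: FOLLOW(B) ⊇ FIRST(b) = {b}; new: +{b}
  C→B b B: FOLLOW(B) ⊇ FOLLOW(C) ⊇ {a}; new: +{a}
  S→a A: FOLLOW(A) ⊇ FOLLOW(S) ⊇ {$,a,d}; new: +{$}
  S→a B: FOLLOW(B) ⊇ FOLLOW(S) ⊇ {$,a,d}; new: +{$,d}
  S→d C: FOLLOW(C) ⊇ FOLLOW(S) ⊇ {$,a,d}; new: +{$,d}
  S: {$,a,d}  A: {$,a,d}  B: {$,a,b,d}  C: {$,a,d}
round 2: — fixpoint
  S: {$,a,d}  A: {$,a,d}  B: {$,a,b,d}  C: {$,a,d}

FOLLOW(A) = ["$", "a", "d"]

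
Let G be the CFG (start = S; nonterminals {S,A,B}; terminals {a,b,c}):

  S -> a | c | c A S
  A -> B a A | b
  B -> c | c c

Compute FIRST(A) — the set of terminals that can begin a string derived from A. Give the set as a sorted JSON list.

Compute FIRST by fixpoint:
round 1:
  A via A→b: +{b}
  B via B→c: +{c}
  S via S→a: +{a}
  S via S→c: +{c}
  FIRST[S]={a,c}  FIRST[A]={b}  FIRST[B]={c}
round 2:
  A via A→B a A: +{c}
  FIRST[S]={a,c}  FIRST[A]={b,c}  FIRST[B]={c}
round 3: (no change)
  FIRST[S]={a,c}  FIRST[A]={b,c}  FIRST[B]={c}

FIRST(A) = ["b", "c"]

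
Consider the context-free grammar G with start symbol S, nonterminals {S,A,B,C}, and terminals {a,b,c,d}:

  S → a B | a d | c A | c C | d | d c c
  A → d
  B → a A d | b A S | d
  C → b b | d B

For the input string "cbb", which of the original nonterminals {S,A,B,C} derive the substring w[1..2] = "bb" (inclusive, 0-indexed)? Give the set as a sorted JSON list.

Convert to CNF:
  S -> T0 B | T0 T1 | T1 X6 | T3 A | T3 C | d
  A -> d
  B -> T0 X4 | T2 X5 | d
  C -> T1 B | T2 T2
  T0 -> a
  T1 -> d
  T2 -> b
  T3 -> c
  X4 -> A T1
  X5 -> A S
  X6 -> T3 T3

Fill CYK table bottom-up (cells [i..j] with 1 ≤ i ≤ j ≤ 2 only):
  T[1,1] 'b' = {T2}  orig:{}
  T[2,2] 'b' = {T2}  orig:{}
  T[1,2] 'bb' = {C}

Original NTs in T[1,2] deriving "bb": ["C"]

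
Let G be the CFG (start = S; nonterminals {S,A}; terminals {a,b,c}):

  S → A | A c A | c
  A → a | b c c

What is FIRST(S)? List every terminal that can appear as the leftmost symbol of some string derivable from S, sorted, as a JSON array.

Compute FIRST by fixpoint:
iter 1:
  A via A→a: +{a}
  A via A→b c c: +{b}
  S via S→A: +{a,b}
  S via S→c: +{c}
  FIRST[S]={a,b,c}  FIRST[A]={a,b}
iter 2: (stable)
  FIRST[S]={a,b,c}  FIRST[A]={a,b}

FIRST(S) = ["a", "b", "c"]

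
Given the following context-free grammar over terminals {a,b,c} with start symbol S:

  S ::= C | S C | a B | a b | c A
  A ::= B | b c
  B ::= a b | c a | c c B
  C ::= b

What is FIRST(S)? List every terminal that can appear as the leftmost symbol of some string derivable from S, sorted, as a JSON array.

FIRST iteration:
pass 1:
  A via A→b c: +{b}
  B via B→a b: +{a}
  B via B→c a: +{c}
  C via C→b: +{b}
  S via S→C: +{b}
  S via S→a B: +{a}
  S via S→c A: +{c}
  FIRST(S)={a,b,c}  FIRST(A)={b}  FIRST(B)={a,c}  FIRST(C)={b}
pass 2:
  A via A→B: +{a,c}
  FIRST(S)={a,b,c}  FIRST(A)={a,b,c}  FIRST(B)={a,c}  FIRST(C)={b}
pass 3: (stable)
  FIRST(S)={a,b,c}  FIRST(A)={a,b,c}  FIRST(B)={a,c}  FIRST(C)={b}

FIRST(S) = ["a", "b", "c"]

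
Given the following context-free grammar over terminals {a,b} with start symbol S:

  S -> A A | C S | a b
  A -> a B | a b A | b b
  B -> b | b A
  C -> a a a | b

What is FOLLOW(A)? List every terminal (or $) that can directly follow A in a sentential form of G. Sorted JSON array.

Compute FIRST by fixpoint:
[1]
  A via A→a B: +{a}
  A via A→b b: +{b}
  B via B→b: +{b}
  C via C→a a a: +{a}
  C via C→b: +{b}
  S via S→A A: +{a,b}
  FIRST(S)={a,b}  FIRST(A)={a,b}  FIRST(B)={b}  FIRST(C)={a,b}
[2] done
  FIRST(S)={a,b}  FIRST(A)={a,b}  FIRST(B)={b}  FIRST(C)={a,b}

FOLLOW iteration:
seed FOLLOW(S) with $
iter 1:
  S→A A: FOLLOW(A) ⊇ FIRST(A) = {a,b}; new: +{a,b}
  S→A A: FOLLOW(A) ⊇ FOLLOW(S) ⊇ {$}; new: +{$}
  S→C S: FOLLOW(C) ⊇ FIRST(S) = {a,b}; new: +{a,b}
  FOLLOW[S]={$}  FOLLOW[A]={$,a,b}  FOLLOW[B]={}  FOLLOW[C]={a,b}
iter 2:
  A→a B: FOLLOW(B) ⊇ FOLLOW(A) ⊇ {$,a,b}; new: +{$,a,b}
  FOLLOW[S]={$}  FOLLOW[A]={$,a,b}  FOLLOW[B]={$,a,b}  FOLLOW[C]={a,b}
iter 3: — fixpoint
  FOLLOW[S]={$}  FOLLOW[A]={$,a,b}  FOLLOW[B]={$,a,b}  FOLLOW[C]={a,b}

FOLLOW(A) = ["$", "a", "b"]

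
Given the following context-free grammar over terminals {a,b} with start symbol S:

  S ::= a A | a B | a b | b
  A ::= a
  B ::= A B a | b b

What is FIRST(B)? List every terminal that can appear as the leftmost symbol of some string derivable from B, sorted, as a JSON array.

FIRST iteration:
round 1:
  A via A→a: +{a}
  B via B→A B a: +{a}
  B via B→b b: +{b}
  S via S→a A: +{a}
  S via S→b: +{b}
  FIRST(S)={a,b}  FIRST(A)={a}  FIRST(B)={a,b}
round 2: done
  FIRST(S)={a,b}  FIRST(A)={a}  FIRST(B)={a,b}

FIRST(B) = ["a", "b"]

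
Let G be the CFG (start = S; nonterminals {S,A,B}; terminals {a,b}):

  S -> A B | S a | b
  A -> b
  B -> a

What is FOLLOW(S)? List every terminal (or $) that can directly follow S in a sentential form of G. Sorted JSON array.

FIRST sets, iterate to fixpoint:
round 1:
  A via A→b: +{b}
  B via B→a: +{a}
  S via S→A B: +{b}
  FIRST(S)={b}  FIRST(A)={b}  FIRST(B)={a}
round 2: — fixpoint
  FIRST(S)={b}  FIRST(A)={b}  FIRST(B)={a}

FOLLOW iteration:
FOLLOW(S) := {$}
iter 1:
  S→A B: FOLLOW(A) ⊇ FIRST(B) = {a}; new: +{a}
  S→A B: FOLLOW(B) ⊇ FOLLOW(S) ⊇ {$}; new: +{$}
  S→S a: FOLLOW(S) ⊇ FIRST(a) = {a}; new: +{a}
  S: {$,a}  A: {a}  B: {$}
iter 2:
  S→A B: FOLLOW(B) ⊇ FOLLOW(S) ⊇ {$,a}; new: +{a}
  S: {$,a}  A: {a}  B: {$,a}
iter 3: — fixpoint
  S: {$,a}  A: {a}  B: {$,a}

FOLLOW(S) = ["$", "a"]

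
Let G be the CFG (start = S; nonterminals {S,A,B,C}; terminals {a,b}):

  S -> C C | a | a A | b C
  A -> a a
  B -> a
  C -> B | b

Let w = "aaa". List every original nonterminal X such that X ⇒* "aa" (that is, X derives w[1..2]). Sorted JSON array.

Convert to CNF:
  S -> C C | T0 A | T1 C | a
  A -> T0 T0
  B -> a
  C -> a | b
  T0 -> a
  T1 -> b

CYK table (by increasing span) — only the sub-triangle for w[1..2]:
  T[1,1] 'a' = {B,C,S,T0}  orig:{B,C,S}
  T[2,2] 'a' = {B,C,S,T0}  orig:{B,C,S}
  T[1,2] 'aa' = {A,S}

Original NTs in T[1,2] deriving "aa": ["A", "S"]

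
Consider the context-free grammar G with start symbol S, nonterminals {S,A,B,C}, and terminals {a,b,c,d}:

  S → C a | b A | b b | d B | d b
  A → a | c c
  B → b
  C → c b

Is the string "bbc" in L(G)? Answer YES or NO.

Convert to CNF:
  S -> C T2 | T1 A | T1 T1 | T3 B | T3 T1
  A -> T0 T0 | a
  B -> b
  C -> T0 T1
  T0 -> c
  T1 -> b
  T2 -> a
  T3 -> d

Fill CYK table bottom-up:
  cell(0,0) b: {B,T1}  orig:{B}
  cell(1,1) b: {B,T1}  orig:{B}
  cell(2,2) c: {T0}  orig:{}
  cell(0,1) bb: {S}
  cell(1,2) bc: ∅
  cell(0,2) bbc: ∅

S ∉ T[0,2] ⇒ NO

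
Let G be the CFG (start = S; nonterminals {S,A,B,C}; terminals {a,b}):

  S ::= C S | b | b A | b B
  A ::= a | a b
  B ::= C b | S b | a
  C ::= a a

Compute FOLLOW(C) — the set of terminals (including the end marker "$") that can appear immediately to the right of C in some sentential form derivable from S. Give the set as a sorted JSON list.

FIRST iteration:
pass 1:
  A via A→a: +{a}
  B via B→a: +{a}
  C via C→a a: +{a}
  S via S→C S: +{a}
  S via S→b: +{b}
  FIRST[S]={a,b}  FIRST[A]={a}  FIRST[B]={a}  FIRST[C]={a}
pass 2:
  B via B→S b: +{b}
  FIRST[S]={a,b}  FIRST[A]={a}  FIRST[B]={a,b}  FIRST[C]={a}
pass 3: done
  FIRST[S]={a,b}  FIRST[A]={a}  FIRST[B]={a,b}  FIRST[C]={a}

FOLLOW iteration:
initialize: $ ∈ FOLLOW(S)
pass 1:
  B→C b: FOLLOW(C) ⊇ FIRST(b) = {b}; new: +{b}
  B→S b: FOLLOW(S) ⊇ FIRST(b) = {b}; new: +{b}
  S→C S: FOLLOW(C) ⊇ FIRST(S) = {a,b}; new: +{a}
  S→b A: FOLLOW(A) ⊇ FOLLOW(S) ⊇ {$,b}; new: +{$,b}
  S→b B: FOLLOW(B) ⊇ FOLLOW(S) ⊇ {$,b}; new: +{$,b}
  FOLLOW[S]={$,b}  FOLLOW[A]={$,b}  FOLLOW[B]={$,b}  FOLLOW[C]={a,b}
pass 2: (no change)
  FOLLOW[S]={$,b}  FOLLOW[A]={$,b}  FOLLOW[B]={$,b}  FOLLOW[C]={a,b}

FOLLOW(C) = ["a", "b"]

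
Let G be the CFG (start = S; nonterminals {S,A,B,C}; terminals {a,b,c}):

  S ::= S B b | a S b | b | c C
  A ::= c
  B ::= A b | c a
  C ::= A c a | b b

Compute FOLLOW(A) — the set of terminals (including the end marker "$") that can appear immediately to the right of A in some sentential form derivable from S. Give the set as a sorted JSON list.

FIRST iteration:
[1]
  A via A→c: +{c}
  B via B→A b: +{c}
  C via C→A c a: +{c}
  C via C→b b: +{b}
  S via S→a S b: +{a}
  S via S→b: +{b}
  S via S→c C: +{c}
  FIRST(S)={a,b,c}  FIRST(A)={c}  FIRST(B)={c}  FIRST(C)={b,c}
[2] (stable)
  FIRST(S)={a,b,c}  FIRST(A)={c}  FIRST(B)={c}  FIRST(C)={b,c}

FOLLOW iteration:
seed FOLLOW(S) with $
[1]
  B→A b: FOLLOW(A) ⊇ FIRST(b) = {b}; new: +{b}
  C→A c a: FOLLOW(A) ⊇ FIRST(c) = {c}; new: +{c}
  S→S B b: FOLLOW(S) ⊇ FIRST(B) = {c}; new: +{c}
  S→S B b: FOLLOW(B) ⊇ FIRST(b) = {b}; new: +{b}
  S→a S b: FOLLOW(S) ⊇ FIRST(b) = {b}; new: +{b}
  S→c C: FOLLOW(C) ⊇ FOLLOW(S) ⊇ {$,b,c}; new: +{$,b,c}
  FOLLOW[S]={$,b,c}  FOLLOW[A]={b,c}  FOLLOW[B]={b}  FOLLOW[C]={$,b,c}
[2] (no change)
  FOLLOW[S]={$,b,c}  FOLLOW[A]={b,c}  FOLLOW[B]={b}  FOLLOW[C]={$,b,c}

FOLLOW(A) = ["b", "c"]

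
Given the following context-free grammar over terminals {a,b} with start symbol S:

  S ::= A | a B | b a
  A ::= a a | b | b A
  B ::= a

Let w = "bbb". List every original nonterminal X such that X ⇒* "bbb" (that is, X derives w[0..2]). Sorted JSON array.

Convert to CNF:
  S -> T0 B | T0 T0 | T1 A | T1 T0 | b
  A -> T0 T0 | T1 A | b
  B -> a
  T0 -> a
  T1 -> b

Fill CYK table bottom-up (cells [i..j] with 0 ≤ i ≤ j ≤ 2 only):
  [0..0]={A,S,T1}  "b"  orig:{A,S}
  [1..1]={A,S,T1}  "b"  orig:{A,S}
  [2..2]={A,S,T1}  "b"  orig:{A,S}
  [0..1]={A,S}  "bb"
  [1..2]={A,S}  "bb"
  [0..2]={A,S}  "bbb"

Original NTs in T[0,2] deriving "bbb": ["A", "S"]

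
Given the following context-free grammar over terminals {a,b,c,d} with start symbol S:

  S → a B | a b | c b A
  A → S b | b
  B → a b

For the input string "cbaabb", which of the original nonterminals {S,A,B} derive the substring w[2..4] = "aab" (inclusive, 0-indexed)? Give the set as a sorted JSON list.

CNF form of G:
  S -> T1 B | T1 T0 | T2 X3
  A -> S T0 | b
  B -> T1 T0
  T0 -> b
  T1 -> a
  T2 -> c
  X3 -> T0 A

CYK table (by increasing span) (cells [i..j] with 2 ≤ i ≤ j ≤ 4 only):
  [2..2]={T1}  "a"  orig:{}
  [3..3]={T1}  "a"  orig:{}
  [4..4]={A,T0}  "b"  orig:{A}
  [2..3]=∅  "aa"
  [3..4]={B,S}  "ab"
  [2..4]={S}  "aab"

Original NTs in T[2,4] deriving "aab": ["S"]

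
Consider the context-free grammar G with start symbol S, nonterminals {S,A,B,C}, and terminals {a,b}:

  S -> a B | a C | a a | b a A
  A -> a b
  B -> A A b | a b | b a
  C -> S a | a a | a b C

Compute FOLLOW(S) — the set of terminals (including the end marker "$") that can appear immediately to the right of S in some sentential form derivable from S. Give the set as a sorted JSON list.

FIRST iteration:
pass 1:
  A via A→a b: +{a}
  B via B→A A b: +{a}
  B via B→b a: +{b}
  C via C→a a: +{a}
  S via S→a B: +{a}
  S via S→b a A: +{b}
  FIRST(S)={a,b}  FIRST(A)={a}  FIRST(B)={a,b}  FIRST(C)={a}
pass 2:
  C via C→S a: +{b}
  FIRST(S)={a,b}  FIRST(A)={a}  FIRST(B)={a,b}  FIRST(C)={a,b}
pass 3: done
  FIRST(S)={a,b}  FIRST(A)={a}  FIRST(B)={a,b}  FIRST(C)={a,b}

FOLLOW sets:
initialize: $ ∈ FOLLOW(S)
pass 1:
  B→A A b: FOLLOW(A) ⊇ FIRST(A) = {a}; new: +{a}
  B→A A b: FOLLOW(A) ⊇ FIRST(b) = {b}; new: +{b}
  C→S a: FOLLOW(S) ⊇ FIRST(a) = {a}; new: +{a}
  S→a B: FOLLOW(B) ⊇ FOLLOW(S) ⊇ {$,a}; new: +{$,a}
  S→a C: FOLLOW(C) ⊇ FOLLOW(S) ⊇ {$,a}; new: +{$,a}
  S→b a A: FOLLOW(A) ⊇ FOLLOW(S) ⊇ {$,a}; new: +{$}
  FOLLOW(S)={$,a}  FOLLOW(A)={$,a,b}  FOLLOW(B)={$,a}  FOLLOW(C)={$,a}
pass 2: (stable)
  FOLLOW(S)={$,a}  FOLLOW(A)={$,a,b}  FOLLOW(B)={$,a}  FOLLOW(C)={$,a}

FOLLOW(S) = ["$", "a"]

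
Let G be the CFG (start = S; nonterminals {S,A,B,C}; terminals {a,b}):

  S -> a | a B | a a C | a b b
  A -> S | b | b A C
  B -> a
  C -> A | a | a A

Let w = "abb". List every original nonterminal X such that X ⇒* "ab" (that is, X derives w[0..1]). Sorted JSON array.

CNF form of G:
  S -> T0 B | T0 X8 | T0 X9 | a
  A -> T0 B | T0 X2 | T0 X3 | T1 X4 | a | b
  B -> a
  C -> T0 A | T0 B | T0 X5 | T0 X6 | T1 X7 | a | b
  T0 -> a
  T1 -> b
  X2 -> T0 C
  X3 -> T1 T1
  X4 -> A C
  X5 -> T0 C
  X6 -> T1 T1
  X7 -> A C
  X8 -> T0 C
  X9 -> T1 T1

CYK fill — only the sub-triangle for w[0..1]:
  [0..0]={A,B,C,S,T0}  "a"  orig:{A,B,C,S}
  [1..1]={A,C,T1}  "b"  orig:{A,C}
  [0..1]={C,X2,X4,X5,X7,X8}  "ab"  orig:{C}

Original NTs in T[0,1] deriving "ab": ["C"]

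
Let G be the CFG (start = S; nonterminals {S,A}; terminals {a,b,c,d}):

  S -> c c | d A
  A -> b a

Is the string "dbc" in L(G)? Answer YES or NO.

CNF form of G:
  S -> T2 T2 | T3 A
  A -> T0 T1
  T0 -> b
  T1 -> a
  T2 -> c
  T3 -> d

Fill CYK table bottom-up:
  [0..0]={T3}  "d"  orig:{}
  [1..1]={T0}  "b"  orig:{}
  [2..2]={T2}  "c"  orig:{}
  [0..1]=∅  "db"
  [1..2]=∅  "bc"
  [0..2]=∅  "dbc"

S ∉ T[0,2] ⇒ NO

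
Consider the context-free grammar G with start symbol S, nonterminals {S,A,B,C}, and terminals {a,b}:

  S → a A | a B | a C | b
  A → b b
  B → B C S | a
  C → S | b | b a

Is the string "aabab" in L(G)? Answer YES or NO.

CNF form of G:
  S -> T1 A | T1 B | T1 C | b
  A -> T0 T0
  B -> B X2 | a
  C -> T0 T1 | T1 A | T1 B | T1 C | b
  T0 -> b
  T1 -> a
  X2 -> C S

Fill CYK table bottom-up:
  cell(0,0) a: {B,T1}  orig:{B}
  cell(1,1) a: {B,T1}  orig:{B}
  cell(2,2) b: {C,S,T0}  orig:{C,S}
  cell(3,3) a: {B,T1}  orig:{B}
  cell(4,4) b: {C,S,T0}  orig:{C,S}
  cell(0,1) aa: {C,S}
  cell(1,2) ab: {C,S}
  cell(2,3) ba: {C}
  cell(3,4) ab: {C,S}
  cell(0,2) aab: {C,S,X2}  orig:{C,S}
  cell(1,3) aba: {C,S}
  cell(2,4) bab: {X2}  orig:{}
  cell(0,3) aaba: {C,S}
  cell(1,4) abab: {B,X2}  orig:{B}
  cell(0,4) aabab: {B,C,S,X2}  orig:{B,C,S}

S ∈ T[0,4] ⇒ YES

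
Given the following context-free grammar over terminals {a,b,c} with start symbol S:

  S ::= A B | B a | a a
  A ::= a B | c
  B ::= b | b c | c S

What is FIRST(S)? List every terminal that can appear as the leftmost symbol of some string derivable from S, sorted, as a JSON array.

FIRST iteration:
round 1:
  A via A→a B: +{a}
  A via A→c: +{c}
  B via B→b: +{b}
  B via B→c S: +{c}
  S via S→A B: +{a,c}
  S via S→B a: +{b}
  S: {a,b,c}  A: {a,c}  B: {b,c}
round 2: done
  S: {a,b,c}  A: {a,c}  B: {b,c}

FIRST(S) = ["a", "b", "c"]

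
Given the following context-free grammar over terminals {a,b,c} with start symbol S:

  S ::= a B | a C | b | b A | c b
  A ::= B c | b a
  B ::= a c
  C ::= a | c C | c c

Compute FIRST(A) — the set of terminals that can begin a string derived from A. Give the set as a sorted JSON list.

Compute FIRST by fixpoint:
pass 1:
  A via A→b a: +{b}
  B via B→a c: +{a}
  C via C→a: +{a}
  C via C→c C: +{c}
  S via S→a B: +{a}
  S via S→b: +{b}
  S via S→c b: +{c}
  FIRST(S)={a,b,c}  FIRST(A)={b}  FIRST(B)={a}  FIRST(C)={a,c}
pass 2:
  A via A→B c: +{a}
  FIRST(S)={a,b,c}  FIRST(A)={a,b}  FIRST(B)={a}  FIRST(C)={a,c}
pass 3: (stable)
  FIRST(S)={a,b,c}  FIRST(A)={a,b}  FIRST(B)={a}  FIRST(C)={a,c}

FIRST(A) = ["a", "b"]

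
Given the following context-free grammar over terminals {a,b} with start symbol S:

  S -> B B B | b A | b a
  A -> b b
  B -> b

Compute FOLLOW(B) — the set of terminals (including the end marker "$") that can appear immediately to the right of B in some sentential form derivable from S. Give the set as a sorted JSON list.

FIRST sets, iterate to fixpoint:
pass 1:
  A via A→b b: +{b}
  B via B→b: +{b}
  S via S→B B B: +{b}
  FIRST[S]={b}  FIRST[A]={b}  FIRST[B]={b}
pass 2: — fixpoint
  FIRST[S]={b}  FIRST[A]={b}  FIRST[B]={b}

Compute FOLLOW by fixpoint:
FOLLOW(S) := {$}
iter 1:
  S→B B B: FOLLOW(B) ⊇ FIRST(B) = {b}; new: +{b}
  S→B B B: FOLLOW(B) ⊇ FOLLOW(S) ⊇ {$}; new: +{$}
  S→b A: FOLLOW(A) ⊇ FOLLOW(S) ⊇ {$}; new: +{$}
  FOLLOW[S]={$}  FOLLOW[A]={$}  FOLLOW[B]={$,b}
iter 2: (no change)
  FOLLOW[S]={$}  FOLLOW[A]={$}  FOLLOW[B]={$,b}

FOLLOW(B) = ["$", "b"]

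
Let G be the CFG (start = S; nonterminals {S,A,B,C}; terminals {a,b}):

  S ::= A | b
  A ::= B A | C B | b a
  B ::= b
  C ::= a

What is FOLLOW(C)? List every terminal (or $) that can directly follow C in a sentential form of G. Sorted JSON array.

Compute FIRST by fixpoint:
[1]
  A via A→b a: +{b}
  B via B→b: +{b}
  C via C→a: +{a}
  S via S→A: +{b}
  S: {b}  A: {b}  B: {b}  C: {a}
[2]
  A via A→C B: +{a}
  S via S→A: +{a}
  S: {a,b}  A: {a,b}  B: {b}  C: {a}
[3] — fixpoint
  S: {a,b}  A: {a,b}  B: {b}  C: {a}

FOLLOW sets:
seed FOLLOW(S) with $
iter 1:
  A→B A: FOLLOW(B) ⊇ FIRST(A) = {a,b}; new: +{a,b}
  A→C B: FOLLOW(C) ⊇ FIRST(B) = {b}; new: +{b}
  S→A: FOLLOW(A) ⊇ FOLLOW(S) ⊇ {$}; new: +{$}
  FOLLOW[S]={$}  FOLLOW[A]={$}  FOLLOW[B]={a,b}  FOLLOW[C]={b}
iter 2:
  A→C B: FOLLOW(B) ⊇ FOLLOW(A) ⊇ {$}; new: +{$}
  FOLLOW[S]={$}  FOLLOW[A]={$}  FOLLOW[B]={$,a,b}  FOLLOW[C]={b}
iter 3: (stable)
  FOLLOW[S]={$}  FOLLOW[A]={$}  FOLLOW[B]={$,a,b}  FOLLOW[C]={b}

FOLLOW(C) = ["b"]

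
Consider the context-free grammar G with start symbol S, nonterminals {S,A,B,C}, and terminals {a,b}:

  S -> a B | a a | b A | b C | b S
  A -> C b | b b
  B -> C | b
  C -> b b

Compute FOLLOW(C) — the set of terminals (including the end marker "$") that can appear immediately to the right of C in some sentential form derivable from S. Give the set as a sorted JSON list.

Compute FIRST by fixpoint:
pass 1:
  A via A→b b: +{b}
  B via B→b: +{b}
  C via C→b b: +{b}
  S via S→a B: +{a}
  S via S→b A: +{b}
  FIRST[S]={a,b}  FIRST[A]={b}  FIRST[B]={b}  FIRST[C]={b}
pass 2: — fixpoint
  FIRST[S]={a,b}  FIRST[A]={b}  FIRST[B]={b}  FIRST[C]={b}

Compute FOLLOW by fixpoint:
initialize: $ ∈ FOLLOW(S)
iter 1:
  A→C b: FOLLOW(C) ⊇ FIRST(b) = {b}; new: +{b}
  S→a B: FOLLOW(B) ⊇ FOLLOW(S) ⊇ {$}; new: +{$}
  S→b A: FOLLOW(A) ⊇ FOLLOW(S) ⊇ {$}; new: +{$}
  S→b C: FOLLOW(C) ⊇ FOLLOW(S) ⊇ {$}; new: +{$}
  FOLLOW[S]={$}  FOLLOW[A]={$}  FOLLOW[B]={$}  FOLLOW[C]={$,b}
iter 2: done
  FOLLOW[S]={$}  FOLLOW[A]={$}  FOLLOW[B]={$}  FOLLOW[C]={$,b}

FOLLOW(C) = ["$", "b"]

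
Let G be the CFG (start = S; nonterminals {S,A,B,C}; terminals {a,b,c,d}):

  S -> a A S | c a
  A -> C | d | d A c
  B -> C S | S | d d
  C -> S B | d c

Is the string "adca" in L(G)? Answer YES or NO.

Convert to CNF:
  S -> T1 T2 | T2 X5
  A -> S B | T0 T1 | T0 X3 | d
  B -> C S | T0 T0 | T1 T2 | T2 X4
  C -> S B | T0 T1
  T0 -> d
  T1 -> c
  T2 -> a
  X3 -> A T1
  X4 -> A S
  X5 -> A S

CYK fill:
  T[0,0] 'a' = {T2}  orig:{}
  T[1,1] 'd' = {A,T0}  orig:{A}
  T[2,2] 'c' = {T1}  orig:{}
  T[3,3] 'a' = {T2}  orig:{}
  T[0,1] 'ad' = ∅
  T[1,2] 'dc' = {A,C,X3}  orig:{A,C}
  T[2,3] 'ca' = {B,S}
  T[0,2] 'adc' = ∅
  T[1,3] 'dca' = {X4,X5}  orig:{}
  T[0,3] 'adca' = {B,S}

S ∈ T[0,3] ⇒ YES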